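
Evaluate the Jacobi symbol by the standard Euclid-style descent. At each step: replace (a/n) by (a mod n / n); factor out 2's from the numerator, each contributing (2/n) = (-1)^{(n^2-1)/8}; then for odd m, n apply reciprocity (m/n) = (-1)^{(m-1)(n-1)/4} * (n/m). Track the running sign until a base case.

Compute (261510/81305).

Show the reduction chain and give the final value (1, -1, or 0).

0

(261510/81305) = (17595/81305)   [reduce mod 81305]
reciprocity: (17595/81305) = +1·(81305/17595) since 17595 mod 4 = 3, 81305 mod 4 = 1; sign now +1
(81305/17595) = (10925/17595)   [reduce mod 17595]
reciprocity: (10925/17595) = +1·(17595/10925) since 10925 mod 4 = 1, 17595 mod 4 = 3; sign now +1
(17595/10925) = (6670/10925)   [reduce mod 10925]
6670 = 2^1·3335; (2/10925) = -1 since 10925 mod 8 = 5, so (6670/10925) = (-1)^1·(3335/10925); sign now -1
reciprocity: (3335/10925) = +1·(10925/3335) since 3335 mod 4 = 3, 10925 mod 4 = 1; sign now -1
(10925/3335) = (920/3335)   [reduce mod 3335]
920 = 2^3·115; (2/3335) = +1 since 3335 mod 8 = 7, so (920/3335) = (+1)^3·(115/3335); sign now -1
reciprocity: (115/3335) = -1·(3335/115) since 115 mod 4 = 3, 3335 mod 4 = 3; sign now +1
(3335/115) = (0/115)   [reduce mod 115]
(0/115) = 0   [gcd(a, n) > 1]; final value = 0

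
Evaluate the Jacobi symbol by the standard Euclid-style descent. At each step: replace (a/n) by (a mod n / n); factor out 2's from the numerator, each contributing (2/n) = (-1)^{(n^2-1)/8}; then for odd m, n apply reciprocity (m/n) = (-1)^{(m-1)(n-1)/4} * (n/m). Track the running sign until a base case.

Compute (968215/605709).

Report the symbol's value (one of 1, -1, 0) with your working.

-1

(968215/605709): 968215 mod 605709 = 362506, so (968215/605709) = (362506/605709)
factor out 2^1: 362506 = 2^1·181253; with 605709 mod 8 = 5, (2/605709) = -1; sign now -1; continue with (181253/605709)
flip (181253/605709) -> (605709/181253): both odd, 181253 mod 4 = 1, 605709 mod 4 = 1, so the flip contributes +1; sign now -1
(605709/181253): 605709 mod 181253 = 61950, so (605709/181253) = (61950/181253)
factor out 2^1: 61950 = 2^1·30975; with 181253 mod 8 = 5, (2/181253) = -1; sign now +1; continue with (30975/181253)
flip (30975/181253) -> (181253/30975): both odd, 30975 mod 4 = 3, 181253 mod 4 = 1, so the flip contributes +1; sign now +1
(181253/30975): 181253 mod 30975 = 26378, so (181253/30975) = (26378/30975)
factor out 2^1: 26378 = 2^1·13189; with 30975 mod 8 = 7, (2/30975) = +1; sign now +1; continue with (13189/30975)
flip (13189/30975) -> (30975/13189): both odd, 13189 mod 4 = 1, 30975 mod 4 = 3, so the flip contributes +1; sign now +1
(30975/13189): 30975 mod 13189 = 4597, so (30975/13189) = (4597/13189)
flip (4597/13189) -> (13189/4597): both odd, 4597 mod 4 = 1, 13189 mod 4 = 1, so the flip contributes +1; sign now +1
(13189/4597): 13189 mod 4597 = 3995, so (13189/4597) = (3995/4597)
flip (3995/4597) -> (4597/3995): both odd, 3995 mod 4 = 3, 4597 mod 4 = 1, so the flip contributes +1; sign now +1
(4597/3995): 4597 mod 3995 = 602, so (4597/3995) = (602/3995)
factor out 2^1: 602 = 2^1·301; with 3995 mod 8 = 3, (2/3995) = -1; sign now -1; continue with (301/3995)
flip (301/3995) -> (3995/301): both odd, 301 mod 4 = 1, 3995 mod 4 = 3, so the flip contributes +1; sign now -1
(3995/301): 3995 mod 301 = 82, so (3995/301) = (82/301)
factor out 2^1: 82 = 2^1·41; with 301 mod 8 = 5, (2/301) = -1; sign now +1; continue with (41/301)
flip (41/301) -> (301/41): both odd, 41 mod 4 = 1, 301 mod 4 = 1, so the flip contributes +1; sign now +1
(301/41): 301 mod 41 = 14, so (301/41) = (14/41)
factor out 2^1: 14 = 2^1·7; with 41 mod 8 = 1, (2/41) = +1; sign now +1; continue with (7/41)
flip (7/41) -> (41/7): both odd, 7 mod 4 = 3, 41 mod 4 = 1, so the flip contributes +1; sign now +1
(41/7): 41 mod 7 = 6, so (41/7) = (6/7)
factor out 2^1: 6 = 2^1·3; with 7 mod 8 = 7, (2/7) = +1; sign now +1; continue with (3/7)
flip (3/7) -> (7/3): both odd, 3 mod 4 = 3, 7 mod 4 = 3, so the flip contributes -1; sign now -1
(7/3): 7 mod 3 = 1, so (7/3) = (1/3)
reached (1/3) = 1, so the symbol is -1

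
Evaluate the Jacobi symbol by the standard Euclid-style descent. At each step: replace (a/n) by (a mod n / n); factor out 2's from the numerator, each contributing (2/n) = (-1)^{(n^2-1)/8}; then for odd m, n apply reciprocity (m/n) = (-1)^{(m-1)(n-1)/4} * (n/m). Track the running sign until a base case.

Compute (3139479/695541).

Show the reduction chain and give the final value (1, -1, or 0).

0

(3139479/695541) = (357315/695541)   [reduce mod 695541]
reciprocity: (357315/695541) = +1·(695541/357315) since 357315 mod 4 = 3, 695541 mod 4 = 1; sign now +1
(695541/357315) = (338226/357315)   [reduce mod 357315]
338226 = 2^1·169113; (2/357315) = -1 since 357315 mod 8 = 3, so (338226/357315) = (-1)^1·(169113/357315); sign now -1
reciprocity: (169113/357315) = +1·(357315/169113) since 169113 mod 4 = 1, 357315 mod 4 = 3; sign now -1
(357315/169113) = (19089/169113)   [reduce mod 169113]
reciprocity: (19089/169113) = +1·(169113/19089) since 19089 mod 4 = 1, 169113 mod 4 = 1; sign now -1
(169113/19089) = (16401/19089)   [reduce mod 19089]
reciprocity: (16401/19089) = +1·(19089/16401) since 16401 mod 4 = 1, 19089 mod 4 = 1; sign now -1
(19089/16401) = (2688/16401)   [reduce mod 16401]
2688 = 2^7·21; (2/16401) = +1 since 16401 mod 8 = 1, so (2688/16401) = (+1)^7·(21/16401); sign now -1
reciprocity: (21/16401) = +1·(16401/21) since 21 mod 4 = 1, 16401 mod 4 = 1; sign now -1
(16401/21) = (0/21)   [reduce mod 21]
(0/21) = 0   [gcd(a, n) > 1]; final value = 0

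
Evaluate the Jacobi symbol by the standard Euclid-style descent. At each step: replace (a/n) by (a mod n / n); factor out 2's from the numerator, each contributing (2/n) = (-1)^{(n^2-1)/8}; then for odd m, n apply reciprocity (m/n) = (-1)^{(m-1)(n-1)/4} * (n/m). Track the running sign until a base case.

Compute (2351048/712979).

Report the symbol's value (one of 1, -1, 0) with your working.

-1

(2351048/712979): 2351048 mod 712979 = 212111, so (2351048/712979) = (212111/712979)
flip (212111/712979) -> (712979/212111): both odd, 212111 mod 4 = 3, 712979 mod 4 = 3, so the flip contributes -1; sign now -1
(712979/212111): 712979 mod 212111 = 76646, so (712979/212111) = (76646/212111)
factor out 2^1: 76646 = 2^1·38323; with 212111 mod 8 = 7, (2/212111) = +1; sign now -1; continue with (38323/212111)
flip (38323/212111) -> (212111/38323): both odd, 38323 mod 4 = 3, 212111 mod 4 = 3, so the flip contributes -1; sign now +1
(212111/38323): 212111 mod 38323 = 20496, so (212111/38323) = (20496/38323)
factor out 2^4: 20496 = 2^4·1281; with 38323 mod 8 = 3, (2/38323) = -1; sign now +1; continue with (1281/38323)
flip (1281/38323) -> (38323/1281): both odd, 1281 mod 4 = 1, 38323 mod 4 = 3, so the flip contributes +1; sign now +1
(38323/1281): 38323 mod 1281 = 1174, so (38323/1281) = (1174/1281)
factor out 2^1: 1174 = 2^1·587; with 1281 mod 8 = 1, (2/1281) = +1; sign now +1; continue with (587/1281)
flip (587/1281) -> (1281/587): both odd, 587 mod 4 = 3, 1281 mod 4 = 1, so the flip contributes +1; sign now +1
(1281/587): 1281 mod 587 = 107, so (1281/587) = (107/587)
flip (107/587) -> (587/107): both odd, 107 mod 4 = 3, 587 mod 4 = 3, so the flip contributes -1; sign now -1
(587/107): 587 mod 107 = 52, so (587/107) = (52/107)
factor out 2^2: 52 = 2^2·13; with 107 mod 8 = 3, (2/107) = -1; sign now -1; continue with (13/107)
flip (13/107) -> (107/13): both odd, 13 mod 4 = 1, 107 mod 4 = 3, so the flip contributes +1; sign now -1
(107/13): 107 mod 13 = 3, so (107/13) = (3/13)
flip (3/13) -> (13/3): both odd, 3 mod 4 = 3, 13 mod 4 = 1, so the flip contributes +1; sign now -1
(13/3): 13 mod 3 = 1, so (13/3) = (1/3)
reached (1/3) = 1, so the symbol is -1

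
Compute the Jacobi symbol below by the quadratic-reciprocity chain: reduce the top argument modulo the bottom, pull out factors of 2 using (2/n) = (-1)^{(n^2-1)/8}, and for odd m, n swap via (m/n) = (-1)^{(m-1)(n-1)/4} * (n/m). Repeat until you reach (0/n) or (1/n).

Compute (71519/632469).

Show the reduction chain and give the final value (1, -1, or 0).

reciprocity: (71519/632469) = +1·(632469/71519) since 71519 mod 4 = 3, 632469 mod 4 = 1; sign now +1
(632469/71519) = (60317/71519)   [reduce mod 71519]
reciprocity: (60317/71519) = +1·(71519/60317) since 60317 mod 4 = 1, 71519 mod 4 = 3; sign now +1
(71519/60317) = (11202/60317)   [reduce mod 60317]
11202 = 2^1·5601; (2/60317) = -1 since 60317 mod 8 = 5, so (11202/60317) = (-1)^1·(5601/60317); sign now -1
reciprocity: (5601/60317) = +1·(60317/5601) since 5601 mod 4 = 1, 60317 mod 4 = 1; sign now -1
(60317/5601) = (4307/5601)   [reduce mod 5601]
reciprocity: (4307/5601) = +1·(5601/4307) since 4307 mod 4 = 3, 5601 mod 4 = 1; sign now -1
(5601/4307) = (1294/4307)   [reduce mod 4307]
1294 = 2^1·647; (2/4307) = -1 since 4307 mod 8 = 3, so (1294/4307) = (-1)^1·(647/4307); sign now +1
reciprocity: (647/4307) = -1·(4307/647) since 647 mod 4 = 3, 4307 mod 4 = 3; sign now -1
(4307/647) = (425/647)   [reduce mod 647]
reciprocity: (425/647) = +1·(647/425) since 425 mod 4 = 1, 647 mod 4 = 3; sign now -1
(647/425) = (222/425)   [reduce mod 425]
222 = 2^1·111; (2/425) = +1 since 425 mod 8 = 1, so (222/425) = (+1)^1·(111/425); sign now -1
reciprocity: (111/425) = +1·(425/111) since 111 mod 4 = 3, 425 mod 4 = 1; sign now -1
(425/111) = (92/111)   [reduce mod 111]
92 = 2^2·23; (2/111) = +1 since 111 mod 8 = 7, so (92/111) = (+1)^2·(23/111); sign now -1
reciprocity: (23/111) = -1·(111/23) since 23 mod 4 = 3, 111 mod 4 = 3; sign now +1
(111/23) = (19/23)   [reduce mod 23]
reciprocity: (19/23) = -1·(23/19) since 19 mod 4 = 3, 23 mod 4 = 3; sign now -1
(23/19) = (4/19)   [reduce mod 19]
4 = 2^2·1; (2/19) = -1 since 19 mod 8 = 3, so (4/19) = (-1)^2·(1/19); sign now -1
(1/19) = 1; final value = sign = -1

-1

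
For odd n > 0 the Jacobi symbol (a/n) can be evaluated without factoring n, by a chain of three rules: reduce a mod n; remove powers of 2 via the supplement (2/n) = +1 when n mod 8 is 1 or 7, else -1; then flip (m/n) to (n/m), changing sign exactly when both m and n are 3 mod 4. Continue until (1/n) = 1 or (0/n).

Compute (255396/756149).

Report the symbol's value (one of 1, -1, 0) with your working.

factor out 2^2: 255396 = 2^2·63849; with 756149 mod 8 = 5, (2/756149) = -1; sign now +1; continue with (63849/756149)
flip (63849/756149) -> (756149/63849): both odd, 63849 mod 4 = 1, 756149 mod 4 = 1, so the flip contributes +1; sign now +1
(756149/63849): 756149 mod 63849 = 53810, so (756149/63849) = (53810/63849)
factor out 2^1: 53810 = 2^1·26905; with 63849 mod 8 = 1, (2/63849) = +1; sign now +1; continue with (26905/63849)
flip (26905/63849) -> (63849/26905): both odd, 26905 mod 4 = 1, 63849 mod 4 = 1, so the flip contributes +1; sign now +1
(63849/26905): 63849 mod 26905 = 10039, so (63849/26905) = (10039/26905)
flip (10039/26905) -> (26905/10039): both odd, 10039 mod 4 = 3, 26905 mod 4 = 1, so the flip contributes +1; sign now +1
(26905/10039): 26905 mod 10039 = 6827, so (26905/10039) = (6827/10039)
flip (6827/10039) -> (10039/6827): both odd, 6827 mod 4 = 3, 10039 mod 4 = 3, so the flip contributes -1; sign now -1
(10039/6827): 10039 mod 6827 = 3212, so (10039/6827) = (3212/6827)
factor out 2^2: 3212 = 2^2·803; with 6827 mod 8 = 3, (2/6827) = -1; sign now -1; continue with (803/6827)
flip (803/6827) -> (6827/803): both odd, 803 mod 4 = 3, 6827 mod 4 = 3, so the flip contributes -1; sign now +1
(6827/803): 6827 mod 803 = 403, so (6827/803) = (403/803)
flip (403/803) -> (803/403): both odd, 403 mod 4 = 3, 803 mod 4 = 3, so the flip contributes -1; sign now -1
(803/403): 803 mod 403 = 400, so (803/403) = (400/403)
factor out 2^4: 400 = 2^4·25; with 403 mod 8 = 3, (2/403) = -1; sign now -1; continue with (25/403)
flip (25/403) -> (403/25): both odd, 25 mod 4 = 1, 403 mod 4 = 3, so the flip contributes +1; sign now -1
(403/25): 403 mod 25 = 3, so (403/25) = (3/25)
flip (3/25) -> (25/3): both odd, 3 mod 4 = 3, 25 mod 4 = 1, so the flip contributes +1; sign now -1
(25/3): 25 mod 3 = 1, so (25/3) = (1/3)
reached (1/3) = 1, so the symbol is -1

-1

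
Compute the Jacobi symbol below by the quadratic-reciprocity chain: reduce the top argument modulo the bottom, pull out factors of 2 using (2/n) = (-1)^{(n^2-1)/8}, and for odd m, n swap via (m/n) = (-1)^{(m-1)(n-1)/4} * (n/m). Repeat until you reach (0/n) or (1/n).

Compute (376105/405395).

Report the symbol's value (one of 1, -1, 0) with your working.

0

flip (376105/405395) -> (405395/376105): both odd, 376105 mod 4 = 1, 405395 mod 4 = 3, so the flip contributes +1; sign now +1
(405395/376105): 405395 mod 376105 = 29290, so (405395/376105) = (29290/376105)
factor out 2^1: 29290 = 2^1·14645; with 376105 mod 8 = 1, (2/376105) = +1; sign now +1; continue with (14645/376105)
flip (14645/376105) -> (376105/14645): both odd, 14645 mod 4 = 1, 376105 mod 4 = 1, so the flip contributes +1; sign now +1
(376105/14645): 376105 mod 14645 = 9980, so (376105/14645) = (9980/14645)
factor out 2^2: 9980 = 2^2·2495; with 14645 mod 8 = 5, (2/14645) = -1; sign now +1; continue with (2495/14645)
flip (2495/14645) -> (14645/2495): both odd, 2495 mod 4 = 3, 14645 mod 4 = 1, so the flip contributes +1; sign now +1
(14645/2495): 14645 mod 2495 = 2170, so (14645/2495) = (2170/2495)
factor out 2^1: 2170 = 2^1·1085; with 2495 mod 8 = 7, (2/2495) = +1; sign now +1; continue with (1085/2495)
flip (1085/2495) -> (2495/1085): both odd, 1085 mod 4 = 1, 2495 mod 4 = 3, so the flip contributes +1; sign now +1
(2495/1085): 2495 mod 1085 = 325, so (2495/1085) = (325/1085)
flip (325/1085) -> (1085/325): both odd, 325 mod 4 = 1, 1085 mod 4 = 1, so the flip contributes +1; sign now +1
(1085/325): 1085 mod 325 = 110, so (1085/325) = (110/325)
factor out 2^1: 110 = 2^1·55; with 325 mod 8 = 5, (2/325) = -1; sign now -1; continue with (55/325)
flip (55/325) -> (325/55): both odd, 55 mod 4 = 3, 325 mod 4 = 1, so the flip contributes +1; sign now -1
(325/55): 325 mod 55 = 50, so (325/55) = (50/55)
factor out 2^1: 50 = 2^1·25; with 55 mod 8 = 7, (2/55) = +1; sign now -1; continue with (25/55)
flip (25/55) -> (55/25): both odd, 25 mod 4 = 1, 55 mod 4 = 3, so the flip contributes +1; sign now -1
(55/25): 55 mod 25 = 5, so (55/25) = (5/25)
flip (5/25) -> (25/5): both odd, 5 mod 4 = 1, 25 mod 4 = 1, so the flip contributes +1; sign now -1
(25/5): 25 mod 5 = 0, so (25/5) = (0/5)
reached (0/5); gcd(a, n) > 1, so (0/5) = 0 and the symbol is 0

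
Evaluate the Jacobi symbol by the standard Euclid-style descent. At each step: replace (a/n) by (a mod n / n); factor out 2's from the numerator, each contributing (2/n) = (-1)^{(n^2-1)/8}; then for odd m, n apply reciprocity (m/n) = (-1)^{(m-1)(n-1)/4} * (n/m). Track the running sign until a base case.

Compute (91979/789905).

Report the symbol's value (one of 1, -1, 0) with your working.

-1

reciprocity: (91979/789905) = +1·(789905/91979) since 91979 mod 4 = 3, 789905 mod 4 = 1; sign now +1
(789905/91979) = (54073/91979)   [reduce mod 91979]
reciprocity: (54073/91979) = +1·(91979/54073) since 54073 mod 4 = 1, 91979 mod 4 = 3; sign now +1
(91979/54073) = (37906/54073)   [reduce mod 54073]
37906 = 2^1·18953; (2/54073) = +1 since 54073 mod 8 = 1, so (37906/54073) = (+1)^1·(18953/54073); sign now +1
reciprocity: (18953/54073) = +1·(54073/18953) since 18953 mod 4 = 1, 54073 mod 4 = 1; sign now +1
(54073/18953) = (16167/18953)   [reduce mod 18953]
reciprocity: (16167/18953) = +1·(18953/16167) since 16167 mod 4 = 3, 18953 mod 4 = 1; sign now +1
(18953/16167) = (2786/16167)   [reduce mod 16167]
2786 = 2^1·1393; (2/16167) = +1 since 16167 mod 8 = 7, so (2786/16167) = (+1)^1·(1393/16167); sign now +1
reciprocity: (1393/16167) = +1·(16167/1393) since 1393 mod 4 = 1, 16167 mod 4 = 3; sign now +1
(16167/1393) = (844/1393)   [reduce mod 1393]
844 = 2^2·211; (2/1393) = +1 since 1393 mod 8 = 1, so (844/1393) = (+1)^2·(211/1393); sign now +1
reciprocity: (211/1393) = +1·(1393/211) since 211 mod 4 = 3, 1393 mod 4 = 1; sign now +1
(1393/211) = (127/211)   [reduce mod 211]
reciprocity: (127/211) = -1·(211/127) since 127 mod 4 = 3, 211 mod 4 = 3; sign now -1
(211/127) = (84/127)   [reduce mod 127]
84 = 2^2·21; (2/127) = +1 since 127 mod 8 = 7, so (84/127) = (+1)^2·(21/127); sign now -1
reciprocity: (21/127) = +1·(127/21) since 21 mod 4 = 1, 127 mod 4 = 3; sign now -1
(127/21) = (1/21)   [reduce mod 21]
(1/21) = 1; final value = sign = -1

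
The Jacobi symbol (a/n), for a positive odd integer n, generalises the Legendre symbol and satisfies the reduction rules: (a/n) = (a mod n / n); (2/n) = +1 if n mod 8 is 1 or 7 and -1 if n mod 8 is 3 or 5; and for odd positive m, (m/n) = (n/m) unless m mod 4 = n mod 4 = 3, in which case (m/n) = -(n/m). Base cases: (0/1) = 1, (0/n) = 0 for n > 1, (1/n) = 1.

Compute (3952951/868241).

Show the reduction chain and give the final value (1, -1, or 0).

-1

(3952951/868241) = (479987/868241)   [reduce mod 868241]
reciprocity: (479987/868241) = +1·(868241/479987) since 479987 mod 4 = 3, 868241 mod 4 = 1; sign now +1
(868241/479987) = (388254/479987)   [reduce mod 479987]
388254 = 2^1·194127; (2/479987) = -1 since 479987 mod 8 = 3, so (388254/479987) = (-1)^1·(194127/479987); sign now -1
reciprocity: (194127/479987) = -1·(479987/194127) since 194127 mod 4 = 3, 479987 mod 4 = 3; sign now +1
(479987/194127) = (91733/194127)   [reduce mod 194127]
reciprocity: (91733/194127) = +1·(194127/91733) since 91733 mod 4 = 1, 194127 mod 4 = 3; sign now +1
(194127/91733) = (10661/91733)   [reduce mod 91733]
reciprocity: (10661/91733) = +1·(91733/10661) since 10661 mod 4 = 1, 91733 mod 4 = 1; sign now +1
(91733/10661) = (6445/10661)   [reduce mod 10661]
reciprocity: (6445/10661) = +1·(10661/6445) since 6445 mod 4 = 1, 10661 mod 4 = 1; sign now +1
(10661/6445) = (4216/6445)   [reduce mod 6445]
4216 = 2^3·527; (2/6445) = -1 since 6445 mod 8 = 5, so (4216/6445) = (-1)^3·(527/6445); sign now -1
reciprocity: (527/6445) = +1·(6445/527) since 527 mod 4 = 3, 6445 mod 4 = 1; sign now -1
(6445/527) = (121/527)   [reduce mod 527]
reciprocity: (121/527) = +1·(527/121) since 121 mod 4 = 1, 527 mod 4 = 3; sign now -1
(527/121) = (43/121)   [reduce mod 121]
reciprocity: (43/121) = +1·(121/43) since 43 mod 4 = 3, 121 mod 4 = 1; sign now -1
(121/43) = (35/43)   [reduce mod 43]
reciprocity: (35/43) = -1·(43/35) since 35 mod 4 = 3, 43 mod 4 = 3; sign now +1
(43/35) = (8/35)   [reduce mod 35]
8 = 2^3·1; (2/35) = -1 since 35 mod 8 = 3, so (8/35) = (-1)^3·(1/35); sign now -1
(1/35) = 1; final value = sign = -1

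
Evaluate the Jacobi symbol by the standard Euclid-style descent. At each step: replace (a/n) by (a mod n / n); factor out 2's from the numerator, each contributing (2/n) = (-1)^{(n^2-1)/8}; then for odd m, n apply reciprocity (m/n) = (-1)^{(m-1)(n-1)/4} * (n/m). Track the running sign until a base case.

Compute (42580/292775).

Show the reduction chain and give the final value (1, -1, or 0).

42580 = 2^2·10645; (2/292775) = +1 since 292775 mod 8 = 7, so (42580/292775) = (+1)^2·(10645/292775); sign now +1
reciprocity: (10645/292775) = +1·(292775/10645) since 10645 mod 4 = 1, 292775 mod 4 = 3; sign now +1
(292775/10645) = (5360/10645)   [reduce mod 10645]
5360 = 2^4·335; (2/10645) = -1 since 10645 mod 8 = 5, so (5360/10645) = (-1)^4·(335/10645); sign now +1
reciprocity: (335/10645) = +1·(10645/335) since 335 mod 4 = 3, 10645 mod 4 = 1; sign now +1
(10645/335) = (260/335)   [reduce mod 335]
260 = 2^2·65; (2/335) = +1 since 335 mod 8 = 7, so (260/335) = (+1)^2·(65/335); sign now +1
reciprocity: (65/335) = +1·(335/65) since 65 mod 4 = 1, 335 mod 4 = 3; sign now +1
(335/65) = (10/65)   [reduce mod 65]
10 = 2^1·5; (2/65) = +1 since 65 mod 8 = 1, so (10/65) = (+1)^1·(5/65); sign now +1
reciprocity: (5/65) = +1·(65/5) since 5 mod 4 = 1, 65 mod 4 = 1; sign now +1
(65/5) = (0/5)   [reduce mod 5]
(0/5) = 0   [gcd(a, n) > 1]; final value = 0

0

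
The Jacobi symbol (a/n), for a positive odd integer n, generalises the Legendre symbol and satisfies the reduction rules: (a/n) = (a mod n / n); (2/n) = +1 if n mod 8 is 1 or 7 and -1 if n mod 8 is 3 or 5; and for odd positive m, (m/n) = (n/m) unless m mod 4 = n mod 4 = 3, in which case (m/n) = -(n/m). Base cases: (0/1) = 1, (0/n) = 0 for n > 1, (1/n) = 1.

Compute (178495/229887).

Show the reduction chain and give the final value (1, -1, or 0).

flip (178495/229887) -> (229887/178495): both odd, 178495 mod 4 = 3, 229887 mod 4 = 3, so the flip contributes -1; sign now -1
(229887/178495): 229887 mod 178495 = 51392, so (229887/178495) = (51392/178495)
factor out 2^6: 51392 = 2^6·803; with 178495 mod 8 = 7, (2/178495) = +1; sign now -1; continue with (803/178495)
flip (803/178495) -> (178495/803): both odd, 803 mod 4 = 3, 178495 mod 4 = 3, so the flip contributes -1; sign now +1
(178495/803): 178495 mod 803 = 229, so (178495/803) = (229/803)
flip (229/803) -> (803/229): both odd, 229 mod 4 = 1, 803 mod 4 = 3, so the flip contributes +1; sign now +1
(803/229): 803 mod 229 = 116, so (803/229) = (116/229)
factor out 2^2: 116 = 2^2·29; with 229 mod 8 = 5, (2/229) = -1; sign now +1; continue with (29/229)
flip (29/229) -> (229/29): both odd, 29 mod 4 = 1, 229 mod 4 = 1, so the flip contributes +1; sign now +1
(229/29): 229 mod 29 = 26, so (229/29) = (26/29)
factor out 2^1: 26 = 2^1·13; with 29 mod 8 = 5, (2/29) = -1; sign now -1; continue with (13/29)
flip (13/29) -> (29/13): both odd, 13 mod 4 = 1, 29 mod 4 = 1, so the flip contributes +1; sign now -1
(29/13): 29 mod 13 = 3, so (29/13) = (3/13)
flip (3/13) -> (13/3): both odd, 3 mod 4 = 3, 13 mod 4 = 1, so the flip contributes +1; sign now -1
(13/3): 13 mod 3 = 1, so (13/3) = (1/3)
reached (1/3) = 1, so the symbol is -1

-1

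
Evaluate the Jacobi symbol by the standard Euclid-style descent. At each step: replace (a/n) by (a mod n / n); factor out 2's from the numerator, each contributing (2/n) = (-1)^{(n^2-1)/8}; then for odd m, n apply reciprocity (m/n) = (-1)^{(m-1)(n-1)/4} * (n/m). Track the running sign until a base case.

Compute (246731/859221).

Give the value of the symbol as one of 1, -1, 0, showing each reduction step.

reciprocity: (246731/859221) = +1·(859221/246731) since 246731 mod 4 = 3, 859221 mod 4 = 1; sign now +1
(859221/246731) = (119028/246731)   [reduce mod 246731]
119028 = 2^2·29757; (2/246731) = -1 since 246731 mod 8 = 3, so (119028/246731) = (-1)^2·(29757/246731); sign now +1
reciprocity: (29757/246731) = +1·(246731/29757) since 29757 mod 4 = 1, 246731 mod 4 = 3; sign now +1
(246731/29757) = (8675/29757)   [reduce mod 29757]
reciprocity: (8675/29757) = +1·(29757/8675) since 8675 mod 4 = 3, 29757 mod 4 = 1; sign now +1
(29757/8675) = (3732/8675)   [reduce mod 8675]
3732 = 2^2·933; (2/8675) = -1 since 8675 mod 8 = 3, so (3732/8675) = (-1)^2·(933/8675); sign now +1
reciprocity: (933/8675) = +1·(8675/933) since 933 mod 4 = 1, 8675 mod 4 = 3; sign now +1
(8675/933) = (278/933)   [reduce mod 933]
278 = 2^1·139; (2/933) = -1 since 933 mod 8 = 5, so (278/933) = (-1)^1·(139/933); sign now -1
reciprocity: (139/933) = +1·(933/139) since 139 mod 4 = 3, 933 mod 4 = 1; sign now -1
(933/139) = (99/139)   [reduce mod 139]
reciprocity: (99/139) = -1·(139/99) since 99 mod 4 = 3, 139 mod 4 = 3; sign now +1
(139/99) = (40/99)   [reduce mod 99]
40 = 2^3·5; (2/99) = -1 since 99 mod 8 = 3, so (40/99) = (-1)^3·(5/99); sign now -1
reciprocity: (5/99) = +1·(99/5) since 5 mod 4 = 1, 99 mod 4 = 3; sign now -1
(99/5) = (4/5)   [reduce mod 5]
4 = 2^2·1; (2/5) = -1 since 5 mod 8 = 5, so (4/5) = (-1)^2·(1/5); sign now -1
(1/5) = 1; final value = sign = -1

-1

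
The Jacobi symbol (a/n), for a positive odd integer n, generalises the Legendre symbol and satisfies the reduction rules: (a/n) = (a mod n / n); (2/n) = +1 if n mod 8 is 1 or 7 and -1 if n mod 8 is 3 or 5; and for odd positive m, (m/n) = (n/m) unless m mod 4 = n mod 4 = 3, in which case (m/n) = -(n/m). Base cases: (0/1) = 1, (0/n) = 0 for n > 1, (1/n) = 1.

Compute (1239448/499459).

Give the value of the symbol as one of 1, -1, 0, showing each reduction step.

(1239448/499459): 1239448 mod 499459 = 240530, so (1239448/499459) = (240530/499459)
factor out 2^1: 240530 = 2^1·120265; with 499459 mod 8 = 3, (2/499459) = -1; sign now -1; continue with (120265/499459)
flip (120265/499459) -> (499459/120265): both odd, 120265 mod 4 = 1, 499459 mod 4 = 3, so the flip contributes +1; sign now -1
(499459/120265): 499459 mod 120265 = 18399, so (499459/120265) = (18399/120265)
flip (18399/120265) -> (120265/18399): both odd, 18399 mod 4 = 3, 120265 mod 4 = 1, so the flip contributes +1; sign now -1
(120265/18399): 120265 mod 18399 = 9871, so (120265/18399) = (9871/18399)
flip (9871/18399) -> (18399/9871): both odd, 9871 mod 4 = 3, 18399 mod 4 = 3, so the flip contributes -1; sign now +1
(18399/9871): 18399 mod 9871 = 8528, so (18399/9871) = (8528/9871)
factor out 2^4: 8528 = 2^4·533; with 9871 mod 8 = 7, (2/9871) = +1; sign now +1; continue with (533/9871)
flip (533/9871) -> (9871/533): both odd, 533 mod 4 = 1, 9871 mod 4 = 3, so the flip contributes +1; sign now +1
(9871/533): 9871 mod 533 = 277, so (9871/533) = (277/533)
flip (277/533) -> (533/277): both odd, 277 mod 4 = 1, 533 mod 4 = 1, so the flip contributes +1; sign now +1
(533/277): 533 mod 277 = 256, so (533/277) = (256/277)
factor out 2^8: 256 = 2^8·1; with 277 mod 8 = 5, (2/277) = -1; sign now +1; continue with (1/277)
reached (1/277) = 1, so the symbol is +1

1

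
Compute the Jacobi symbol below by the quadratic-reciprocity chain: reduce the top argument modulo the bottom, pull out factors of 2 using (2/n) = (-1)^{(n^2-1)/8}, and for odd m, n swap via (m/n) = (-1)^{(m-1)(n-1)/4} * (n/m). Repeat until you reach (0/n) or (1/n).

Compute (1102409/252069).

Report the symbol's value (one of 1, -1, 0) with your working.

1

(1102409/252069) = (94133/252069)   [reduce mod 252069]
reciprocity: (94133/252069) = +1·(252069/94133) since 94133 mod 4 = 1, 252069 mod 4 = 1; sign now +1
(252069/94133) = (63803/94133)   [reduce mod 94133]
reciprocity: (63803/94133) = +1·(94133/63803) since 63803 mod 4 = 3, 94133 mod 4 = 1; sign now +1
(94133/63803) = (30330/63803)   [reduce mod 63803]
30330 = 2^1·15165; (2/63803) = -1 since 63803 mod 8 = 3, so (30330/63803) = (-1)^1·(15165/63803); sign now -1
reciprocity: (15165/63803) = +1·(63803/15165) since 15165 mod 4 = 1, 63803 mod 4 = 3; sign now -1
(63803/15165) = (3143/15165)   [reduce mod 15165]
reciprocity: (3143/15165) = +1·(15165/3143) since 3143 mod 4 = 3, 15165 mod 4 = 1; sign now -1
(15165/3143) = (2593/3143)   [reduce mod 3143]
reciprocity: (2593/3143) = +1·(3143/2593) since 2593 mod 4 = 1, 3143 mod 4 = 3; sign now -1
(3143/2593) = (550/2593)   [reduce mod 2593]
550 = 2^1·275; (2/2593) = +1 since 2593 mod 8 = 1, so (550/2593) = (+1)^1·(275/2593); sign now -1
reciprocity: (275/2593) = +1·(2593/275) since 275 mod 4 = 3, 2593 mod 4 = 1; sign now -1
(2593/275) = (118/275)   [reduce mod 275]
118 = 2^1·59; (2/275) = -1 since 275 mod 8 = 3, so (118/275) = (-1)^1·(59/275); sign now +1
reciprocity: (59/275) = -1·(275/59) since 59 mod 4 = 3, 275 mod 4 = 3; sign now -1
(275/59) = (39/59)   [reduce mod 59]
reciprocity: (39/59) = -1·(59/39) since 39 mod 4 = 3, 59 mod 4 = 3; sign now +1
(59/39) = (20/39)   [reduce mod 39]
20 = 2^2·5; (2/39) = +1 since 39 mod 8 = 7, so (20/39) = (+1)^2·(5/39); sign now +1
reciprocity: (5/39) = +1·(39/5) since 5 mod 4 = 1, 39 mod 4 = 3; sign now +1
(39/5) = (4/5)   [reduce mod 5]
4 = 2^2·1; (2/5) = -1 since 5 mod 8 = 5, so (4/5) = (-1)^2·(1/5); sign now +1
(1/5) = 1; final value = sign = +1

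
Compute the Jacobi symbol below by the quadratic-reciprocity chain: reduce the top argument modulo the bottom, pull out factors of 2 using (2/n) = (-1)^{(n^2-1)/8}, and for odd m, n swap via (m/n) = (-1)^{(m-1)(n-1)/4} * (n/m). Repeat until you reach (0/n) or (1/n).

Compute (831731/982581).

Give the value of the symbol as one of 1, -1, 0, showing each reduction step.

-1

flip (831731/982581) -> (982581/831731): both odd, 831731 mod 4 = 3, 982581 mod 4 = 1, so the flip contributes +1; sign now +1
(982581/831731): 982581 mod 831731 = 150850, so (982581/831731) = (150850/831731)
factor out 2^1: 150850 = 2^1·75425; with 831731 mod 8 = 3, (2/831731) = -1; sign now -1; continue with (75425/831731)
flip (75425/831731) -> (831731/75425): both odd, 75425 mod 4 = 1, 831731 mod 4 = 3, so the flip contributes +1; sign now -1
(831731/75425): 831731 mod 75425 = 2056, so (831731/75425) = (2056/75425)
factor out 2^3: 2056 = 2^3·257; with 75425 mod 8 = 1, (2/75425) = +1; sign now -1; continue with (257/75425)
flip (257/75425) -> (75425/257): both odd, 257 mod 4 = 1, 75425 mod 4 = 1, so the flip contributes +1; sign now -1
(75425/257): 75425 mod 257 = 124, so (75425/257) = (124/257)
factor out 2^2: 124 = 2^2·31; with 257 mod 8 = 1, (2/257) = +1; sign now -1; continue with (31/257)
flip (31/257) -> (257/31): both odd, 31 mod 4 = 3, 257 mod 4 = 1, so the flip contributes +1; sign now -1
(257/31): 257 mod 31 = 9, so (257/31) = (9/31)
flip (9/31) -> (31/9): both odd, 9 mod 4 = 1, 31 mod 4 = 3, so the flip contributes +1; sign now -1
(31/9): 31 mod 9 = 4, so (31/9) = (4/9)
factor out 2^2: 4 = 2^2·1; with 9 mod 8 = 1, (2/9) = +1; sign now -1; continue with (1/9)
reached (1/9) = 1, so the symbol is -1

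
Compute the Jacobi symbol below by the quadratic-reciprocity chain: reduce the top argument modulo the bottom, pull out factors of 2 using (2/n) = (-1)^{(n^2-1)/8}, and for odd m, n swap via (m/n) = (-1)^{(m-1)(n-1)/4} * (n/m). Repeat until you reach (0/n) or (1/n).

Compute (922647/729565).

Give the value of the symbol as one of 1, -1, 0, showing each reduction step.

-1

(922647/729565): 922647 mod 729565 = 193082, so (922647/729565) = (193082/729565)
factor out 2^1: 193082 = 2^1·96541; with 729565 mod 8 = 5, (2/729565) = -1; sign now -1; continue with (96541/729565)
flip (96541/729565) -> (729565/96541): both odd, 96541 mod 4 = 1, 729565 mod 4 = 1, so the flip contributes +1; sign now -1
(729565/96541): 729565 mod 96541 = 53778, so (729565/96541) = (53778/96541)
factor out 2^1: 53778 = 2^1·26889; with 96541 mod 8 = 5, (2/96541) = -1; sign now +1; continue with (26889/96541)
flip (26889/96541) -> (96541/26889): both odd, 26889 mod 4 = 1, 96541 mod 4 = 1, so the flip contributes +1; sign now +1
(96541/26889): 96541 mod 26889 = 15874, so (96541/26889) = (15874/26889)
factor out 2^1: 15874 = 2^1·7937; with 26889 mod 8 = 1, (2/26889) = +1; sign now +1; continue with (7937/26889)
flip (7937/26889) -> (26889/7937): both odd, 7937 mod 4 = 1, 26889 mod 4 = 1, so the flip contributes +1; sign now +1
(26889/7937): 26889 mod 7937 = 3078, so (26889/7937) = (3078/7937)
factor out 2^1: 3078 = 2^1·1539; with 7937 mod 8 = 1, (2/7937) = +1; sign now +1; continue with (1539/7937)
flip (1539/7937) -> (7937/1539): both odd, 1539 mod 4 = 3, 7937 mod 4 = 1, so the flip contributes +1; sign now +1
(7937/1539): 7937 mod 1539 = 242, so (7937/1539) = (242/1539)
factor out 2^1: 242 = 2^1·121; with 1539 mod 8 = 3, (2/1539) = -1; sign now -1; continue with (121/1539)
flip (121/1539) -> (1539/121): both odd, 121 mod 4 = 1, 1539 mod 4 = 3, so the flip contributes +1; sign now -1
(1539/121): 1539 mod 121 = 87, so (1539/121) = (87/121)
flip (87/121) -> (121/87): both odd, 87 mod 4 = 3, 121 mod 4 = 1, so the flip contributes +1; sign now -1
(121/87): 121 mod 87 = 34, so (121/87) = (34/87)
factor out 2^1: 34 = 2^1·17; with 87 mod 8 = 7, (2/87) = +1; sign now -1; continue with (17/87)
flip (17/87) -> (87/17): both odd, 17 mod 4 = 1, 87 mod 4 = 3, so the flip contributes +1; sign now -1
(87/17): 87 mod 17 = 2, so (87/17) = (2/17)
factor out 2^1: 2 = 2^1·1; with 17 mod 8 = 1, (2/17) = +1; sign now -1; continue with (1/17)
reached (1/17) = 1, so the symbol is -1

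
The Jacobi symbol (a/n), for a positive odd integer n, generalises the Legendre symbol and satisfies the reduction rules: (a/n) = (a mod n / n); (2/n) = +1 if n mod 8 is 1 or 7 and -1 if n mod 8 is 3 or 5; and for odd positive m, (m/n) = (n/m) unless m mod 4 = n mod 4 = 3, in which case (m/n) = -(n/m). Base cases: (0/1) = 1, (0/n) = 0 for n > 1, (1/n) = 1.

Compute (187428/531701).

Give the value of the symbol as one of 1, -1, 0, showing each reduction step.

187428 = 2^2·46857; (2/531701) = -1 since 531701 mod 8 = 5, so (187428/531701) = (-1)^2·(46857/531701); sign now +1
reciprocity: (46857/531701) = +1·(531701/46857) since 46857 mod 4 = 1, 531701 mod 4 = 1; sign now +1
(531701/46857) = (16274/46857)   [reduce mod 46857]
16274 = 2^1·8137; (2/46857) = +1 since 46857 mod 8 = 1, so (16274/46857) = (+1)^1·(8137/46857); sign now +1
reciprocity: (8137/46857) = +1·(46857/8137) since 8137 mod 4 = 1, 46857 mod 4 = 1; sign now +1
(46857/8137) = (6172/8137)   [reduce mod 8137]
6172 = 2^2·1543; (2/8137) = +1 since 8137 mod 8 = 1, so (6172/8137) = (+1)^2·(1543/8137); sign now +1
reciprocity: (1543/8137) = +1·(8137/1543) since 1543 mod 4 = 3, 8137 mod 4 = 1; sign now +1
(8137/1543) = (422/1543)   [reduce mod 1543]
422 = 2^1·211; (2/1543) = +1 since 1543 mod 8 = 7, so (422/1543) = (+1)^1·(211/1543); sign now +1
reciprocity: (211/1543) = -1·(1543/211) since 211 mod 4 = 3, 1543 mod 4 = 3; sign now -1
(1543/211) = (66/211)   [reduce mod 211]
66 = 2^1·33; (2/211) = -1 since 211 mod 8 = 3, so (66/211) = (-1)^1·(33/211); sign now +1
reciprocity: (33/211) = +1·(211/33) since 33 mod 4 = 1, 211 mod 4 = 3; sign now +1
(211/33) = (13/33)   [reduce mod 33]
reciprocity: (13/33) = +1·(33/13) since 13 mod 4 = 1, 33 mod 4 = 1; sign now +1
(33/13) = (7/13)   [reduce mod 13]
reciprocity: (7/13) = +1·(13/7) since 7 mod 4 = 3, 13 mod 4 = 1; sign now +1
(13/7) = (6/7)   [reduce mod 7]
6 = 2^1·3; (2/7) = +1 since 7 mod 8 = 7, so (6/7) = (+1)^1·(3/7); sign now +1
reciprocity: (3/7) = -1·(7/3) since 3 mod 4 = 3, 7 mod 4 = 3; sign now -1
(7/3) = (1/3)   [reduce mod 3]
(1/3) = 1; final value = sign = -1

-1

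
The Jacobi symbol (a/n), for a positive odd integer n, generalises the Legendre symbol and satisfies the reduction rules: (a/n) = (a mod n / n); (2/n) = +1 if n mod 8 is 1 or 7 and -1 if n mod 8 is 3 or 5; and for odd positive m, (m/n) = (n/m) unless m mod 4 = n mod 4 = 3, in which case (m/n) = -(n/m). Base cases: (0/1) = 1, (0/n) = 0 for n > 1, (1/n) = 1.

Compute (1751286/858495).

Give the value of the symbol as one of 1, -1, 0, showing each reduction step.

(1751286/858495): 1751286 mod 858495 = 34296, so (1751286/858495) = (34296/858495)
factor out 2^3: 34296 = 2^3·4287; with 858495 mod 8 = 7, (2/858495) = +1; sign now +1; continue with (4287/858495)
flip (4287/858495) -> (858495/4287): both odd, 4287 mod 4 = 3, 858495 mod 4 = 3, so the flip contributes -1; sign now -1
(858495/4287): 858495 mod 4287 = 1095, so (858495/4287) = (1095/4287)
flip (1095/4287) -> (4287/1095): both odd, 1095 mod 4 = 3, 4287 mod 4 = 3, so the flip contributes -1; sign now +1
(4287/1095): 4287 mod 1095 = 1002, so (4287/1095) = (1002/1095)
factor out 2^1: 1002 = 2^1·501; with 1095 mod 8 = 7, (2/1095) = +1; sign now +1; continue with (501/1095)
flip (501/1095) -> (1095/501): both odd, 501 mod 4 = 1, 1095 mod 4 = 3, so the flip contributes +1; sign now +1
(1095/501): 1095 mod 501 = 93, so (1095/501) = (93/501)
flip (93/501) -> (501/93): both odd, 93 mod 4 = 1, 501 mod 4 = 1, so the flip contributes +1; sign now +1
(501/93): 501 mod 93 = 36, so (501/93) = (36/93)
factor out 2^2: 36 = 2^2·9; with 93 mod 8 = 5, (2/93) = -1; sign now +1; continue with (9/93)
flip (9/93) -> (93/9): both odd, 9 mod 4 = 1, 93 mod 4 = 1, so the flip contributes +1; sign now +1
(93/9): 93 mod 9 = 3, so (93/9) = (3/9)
flip (3/9) -> (9/3): both odd, 3 mod 4 = 3, 9 mod 4 = 1, so the flip contributes +1; sign now +1
(9/3): 9 mod 3 = 0, so (9/3) = (0/3)
reached (0/3); gcd(a, n) > 1, so (0/3) = 0 and the symbol is 0

0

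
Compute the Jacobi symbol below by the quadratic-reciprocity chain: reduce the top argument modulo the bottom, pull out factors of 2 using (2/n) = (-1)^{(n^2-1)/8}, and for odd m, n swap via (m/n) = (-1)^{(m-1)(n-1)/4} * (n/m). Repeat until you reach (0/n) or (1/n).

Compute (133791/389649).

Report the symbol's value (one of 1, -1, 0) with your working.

0

flip (133791/389649) -> (389649/133791): both odd, 133791 mod 4 = 3, 389649 mod 4 = 1, so the flip contributes +1; sign now +1
(389649/133791): 389649 mod 133791 = 122067, so (389649/133791) = (122067/133791)
flip (122067/133791) -> (133791/122067): both odd, 122067 mod 4 = 3, 133791 mod 4 = 3, so the flip contributes -1; sign now -1
(133791/122067): 133791 mod 122067 = 11724, so (133791/122067) = (11724/122067)
factor out 2^2: 11724 = 2^2·2931; with 122067 mod 8 = 3, (2/122067) = -1; sign now -1; continue with (2931/122067)
flip (2931/122067) -> (122067/2931): both odd, 2931 mod 4 = 3, 122067 mod 4 = 3, so the flip contributes -1; sign now +1
(122067/2931): 122067 mod 2931 = 1896, so (122067/2931) = (1896/2931)
factor out 2^3: 1896 = 2^3·237; with 2931 mod 8 = 3, (2/2931) = -1; sign now -1; continue with (237/2931)
flip (237/2931) -> (2931/237): both odd, 237 mod 4 = 1, 2931 mod 4 = 3, so the flip contributes +1; sign now -1
(2931/237): 2931 mod 237 = 87, so (2931/237) = (87/237)
flip (87/237) -> (237/87): both odd, 87 mod 4 = 3, 237 mod 4 = 1, so the flip contributes +1; sign now -1
(237/87): 237 mod 87 = 63, so (237/87) = (63/87)
flip (63/87) -> (87/63): both odd, 63 mod 4 = 3, 87 mod 4 = 3, so the flip contributes -1; sign now +1
(87/63): 87 mod 63 = 24, so (87/63) = (24/63)
factor out 2^3: 24 = 2^3·3; with 63 mod 8 = 7, (2/63) = +1; sign now +1; continue with (3/63)
flip (3/63) -> (63/3): both odd, 3 mod 4 = 3, 63 mod 4 = 3, so the flip contributes -1; sign now -1
(63/3): 63 mod 3 = 0, so (63/3) = (0/3)
reached (0/3); gcd(a, n) > 1, so (0/3) = 0 and the symbol is 0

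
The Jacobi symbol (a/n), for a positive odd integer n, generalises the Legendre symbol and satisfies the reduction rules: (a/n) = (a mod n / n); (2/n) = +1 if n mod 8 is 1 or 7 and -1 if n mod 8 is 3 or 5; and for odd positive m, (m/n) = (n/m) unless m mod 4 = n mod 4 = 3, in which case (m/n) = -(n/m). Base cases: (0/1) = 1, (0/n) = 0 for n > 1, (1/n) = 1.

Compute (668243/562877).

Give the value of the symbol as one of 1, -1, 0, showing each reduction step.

(668243/562877): 668243 mod 562877 = 105366, so (668243/562877) = (105366/562877)
factor out 2^1: 105366 = 2^1·52683; with 562877 mod 8 = 5, (2/562877) = -1; sign now -1; continue with (52683/562877)
flip (52683/562877) -> (562877/52683): both odd, 52683 mod 4 = 3, 562877 mod 4 = 1, so the flip contributes +1; sign now -1
(562877/52683): 562877 mod 52683 = 36047, so (562877/52683) = (36047/52683)
flip (36047/52683) -> (52683/36047): both odd, 36047 mod 4 = 3, 52683 mod 4 = 3, so the flip contributes -1; sign now +1
(52683/36047): 52683 mod 36047 = 16636, so (52683/36047) = (16636/36047)
factor out 2^2: 16636 = 2^2·4159; with 36047 mod 8 = 7, (2/36047) = +1; sign now +1; continue with (4159/36047)
flip (4159/36047) -> (36047/4159): both odd, 4159 mod 4 = 3, 36047 mod 4 = 3, so the flip contributes -1; sign now -1
(36047/4159): 36047 mod 4159 = 2775, so (36047/4159) = (2775/4159)
flip (2775/4159) -> (4159/2775): both odd, 2775 mod 4 = 3, 4159 mod 4 = 3, so the flip contributes -1; sign now +1
(4159/2775): 4159 mod 2775 = 1384, so (4159/2775) = (1384/2775)
factor out 2^3: 1384 = 2^3·173; with 2775 mod 8 = 7, (2/2775) = +1; sign now +1; continue with (173/2775)
flip (173/2775) -> (2775/173): both odd, 173 mod 4 = 1, 2775 mod 4 = 3, so the flip contributes +1; sign now +1
(2775/173): 2775 mod 173 = 7, so (2775/173) = (7/173)
flip (7/173) -> (173/7): both odd, 7 mod 4 = 3, 173 mod 4 = 1, so the flip contributes +1; sign now +1
(173/7): 173 mod 7 = 5, so (173/7) = (5/7)
flip (5/7) -> (7/5): both odd, 5 mod 4 = 1, 7 mod 4 = 3, so the flip contributes +1; sign now +1
(7/5): 7 mod 5 = 2, so (7/5) = (2/5)
factor out 2^1: 2 = 2^1·1; with 5 mod 8 = 5, (2/5) = -1; sign now -1; continue with (1/5)
reached (1/5) = 1, so the symbol is -1

-1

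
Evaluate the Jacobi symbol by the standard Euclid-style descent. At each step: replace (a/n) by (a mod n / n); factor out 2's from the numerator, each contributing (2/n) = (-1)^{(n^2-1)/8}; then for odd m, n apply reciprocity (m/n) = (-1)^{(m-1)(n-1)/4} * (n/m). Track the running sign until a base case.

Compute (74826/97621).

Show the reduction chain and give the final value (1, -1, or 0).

-1

factor out 2^1: 74826 = 2^1·37413; with 97621 mod 8 = 5, (2/97621) = -1; sign now -1; continue with (37413/97621)
flip (37413/97621) -> (97621/37413): both odd, 37413 mod 4 = 1, 97621 mod 4 = 1, so the flip contributes +1; sign now -1
(97621/37413): 97621 mod 37413 = 22795, so (97621/37413) = (22795/37413)
flip (22795/37413) -> (37413/22795): both odd, 22795 mod 4 = 3, 37413 mod 4 = 1, so the flip contributes +1; sign now -1
(37413/22795): 37413 mod 22795 = 14618, so (37413/22795) = (14618/22795)
factor out 2^1: 14618 = 2^1·7309; with 22795 mod 8 = 3, (2/22795) = -1; sign now +1; continue with (7309/22795)
flip (7309/22795) -> (22795/7309): both odd, 7309 mod 4 = 1, 22795 mod 4 = 3, so the flip contributes +1; sign now +1
(22795/7309): 22795 mod 7309 = 868, so (22795/7309) = (868/7309)
factor out 2^2: 868 = 2^2·217; with 7309 mod 8 = 5, (2/7309) = -1; sign now +1; continue with (217/7309)
flip (217/7309) -> (7309/217): both odd, 217 mod 4 = 1, 7309 mod 4 = 1, so the flip contributes +1; sign now +1
(7309/217): 7309 mod 217 = 148, so (7309/217) = (148/217)
factor out 2^2: 148 = 2^2·37; with 217 mod 8 = 1, (2/217) = +1; sign now +1; continue with (37/217)
flip (37/217) -> (217/37): both odd, 37 mod 4 = 1, 217 mod 4 = 1, so the flip contributes +1; sign now +1
(217/37): 217 mod 37 = 32, so (217/37) = (32/37)
factor out 2^5: 32 = 2^5·1; with 37 mod 8 = 5, (2/37) = -1; sign now -1; continue with (1/37)
reached (1/37) = 1, so the symbol is -1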